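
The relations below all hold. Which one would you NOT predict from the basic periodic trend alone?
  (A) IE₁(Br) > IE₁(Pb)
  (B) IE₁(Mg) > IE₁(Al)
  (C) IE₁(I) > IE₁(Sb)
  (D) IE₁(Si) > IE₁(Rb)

The general trend: first ionisation energy increases across a period and decreases down a group.
(A) Br (period 4, group 17) vs Pb (period 6, group 14): the stated order agrees with the simple trend.
(B) Mg (period 3, group 2) vs Al (period 3, group 13): the stated order contradicts the simple trend.
(C) I (period 5, group 17) vs Sb (period 5, group 15): the stated order agrees with the simple trend.
(D) Si (period 3, group 14) vs Rb (period 5, group 1): the stated order agrees with the simple trend.
The exception is (B): Al's single 3p electron is easier to remove than one from Mg's filled 3s².

(B)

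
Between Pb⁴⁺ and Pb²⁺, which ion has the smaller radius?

Both ions have Z = 82 protons, but Pb⁴⁺ has lost more electrons, so its remaining electrons feel a larger effective nuclear charge per electron and are pulled in more tightly.
Higher positive charge → smaller ion, so Pb²⁺ > Pb⁴⁺.

Pb⁴⁺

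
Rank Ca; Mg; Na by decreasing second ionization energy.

Na, Mg, Ca

Consider each +1 ion: Ca⁺ still has 1 valence electron; Mg⁺ still has 1 valence electron; Na⁺ is the bare [Ne] core.
Core electrons are held far more tightly than valence electrons, so Na tops the IE_2 order.
Valence configurations: Ca⁺ [Ar]4s¹, Mg⁺ [Ne]3s¹.
Tabulated IE_2 (kJ/mol): Ca 1145, Mg 1451, Na 4562.
Overall IE_2 order: Ca < Mg < Na.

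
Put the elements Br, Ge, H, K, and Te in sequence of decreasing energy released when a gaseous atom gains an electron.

Br > Te > Ge > H > K

H is in period 1, group 1; K is in period 4, group 1; Ge is in period 4, group 14; Br is in period 4, group 17; Te is in period 5, group 16.
Adding an electron releases more energy for atoms nearer the top right (short of the noble gases).
Neither a single period nor a single group — weigh both effects.
H > K: they share group 1; the group trend gives H the larger value.
Ge > H: period and group pull opposite ways; the across-period shift dominates (119 vs 73 kJ/mol).
Te > Ge: the two effects oppose for this pair; the across-period effect wins (190 vs 119 kJ/mol).
Br > Te: both effects reinforce here, so Br is clearly the higher of the two.
For reference (kJ/mol): H 73, K 48, Ge 119, Br 325, Te 190.
So from highest to lowest: Br > Te > Ge > H > K.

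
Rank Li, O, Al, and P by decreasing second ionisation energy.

Li > O > P > Al

Consider each +1 ion: Li⁺ is the bare [He] core; O⁺ still has 5 valence electrons; Al⁺ still has 2 valence electrons; P⁺ still has 4 valence electrons.
Core electrons are held far more tightly than valence electrons, so Li tops the IE_2 order.
Valence configurations: O⁺ [He]2s²2p³, Al⁺ [Ne]3s², P⁺ [Ne]3s²3p².
Tabulated IE_2 (kJ/mol): Li 7298, O 3388, Al 1817, P 1907.
Hence IE_2: Al < P < O < Li.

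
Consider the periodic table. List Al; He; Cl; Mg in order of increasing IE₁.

He is in period 1, group 18; Mg is in period 3, group 2; Al is in period 3, group 13; Cl is in period 3, group 17.
First ionization energy rises across a period (greater Z_eff holds electrons more tightly) and falls down a group (valence electrons are farther from the nucleus).
Neither a single period nor a single group — weigh both effects.
Mg > Al: this pair runs against the simple trend — see the exception note.
Cl > Mg: both are in period 3; the period trend gives Cl the larger value.
He > Cl: relative to Cl, both the across-period and down-group shifts push He's first ionization energy up.
Note the exception: Mg has a higher first ionization energy than Al, contrary to the simple trend — Al's single 3p electron is easier to remove than one from Mg's filled 3s².
For reference (kJ/mol): He 2372, Mg 738, Al 578, Cl 1251.
So from lowest to highest: Al < Mg < Cl < He.

Al < Mg < Cl < He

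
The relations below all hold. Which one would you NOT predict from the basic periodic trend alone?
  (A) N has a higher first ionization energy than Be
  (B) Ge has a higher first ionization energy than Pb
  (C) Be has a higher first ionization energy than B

(C)

The general trend: first ionization energy increases across a period and decreases down a group.
(A) N (period 2, group 15) vs Be (period 2, group 2): the stated order agrees with the simple trend.
(B) Ge (period 4, group 14) vs Pb (period 6, group 14): the stated order agrees with the simple trend.
(C) Be (period 2, group 2) vs B (period 2, group 13): the stated order contradicts the simple trend.
The exception is (C): removing B's lone 2p electron is easier than breaking Be's filled 2s².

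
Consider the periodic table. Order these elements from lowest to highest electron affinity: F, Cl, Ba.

F is in period 2, group 17; Cl is in period 3, group 17; Ba is in period 6, group 2.
Adding an electron releases more energy for atoms nearer the top right (short of the noble gases).
These span different periods and groups, so the two trends combine.
F > Ba: relative to Ba, both the across-period and down-group shifts push F's electron affinity up.
Cl > F: this pair runs against the simple trend — see the exception note.
Note the exception: Cl has a higher electron affinity than F, contrary to the simple trend — F's small 2p subshell makes the incoming electron feel strong e⁻–e⁻ repulsion, so Cl actually releases more energy on gaining an electron.
For reference (kJ/mol): F 328, Cl 349, Ba 14.
So from lowest to highest: Ba < F < Cl.

Ba < F < Cl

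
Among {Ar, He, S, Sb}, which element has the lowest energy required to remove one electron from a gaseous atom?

Sb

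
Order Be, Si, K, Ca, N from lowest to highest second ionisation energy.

Consider each +1 ion: Be⁺ still has 1 valence electron; Si⁺ still has 3 valence electrons; K⁺ is the bare [Ar] core; Ca⁺ still has 1 valence electron; N⁺ still has 4 valence electrons.
Pulling an electron out of a noble-gas core costs far more than removing a remaining valence electron, so K sits at the high end of IE_2.
Valence configurations: Be⁺ [He]2s¹, Si⁺ [Ne]3s²3p¹, Ca⁺ [Ar]4s¹, N⁺ [He]2s²2p².
Tabulated IE_2 (kJ/mol): Be 1757, Si 1577, K 3052, Ca 1145, N 2856.
Hence IE_2: Ca < Si < Be < N < K.

Ca < Si < Be < N < K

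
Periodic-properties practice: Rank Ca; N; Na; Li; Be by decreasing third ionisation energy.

Be > Li > Na > Ca > N

The third ionization energy removes an electron from the +2 ion. For each element: Ca²⁺ is the bare [Ar] core; N²⁺ still has 3 valence electrons; Na²⁺ is already 1 electron into the core; Li²⁺ is already 1 electron into the core; Be²⁺ is the bare [He] core.
Pulling an electron out of a noble-gas core costs far more than removing a remaining valence electron, so Ca, Na, Li and Be sit at the high end of IE_3.
Approximate IE_3 values (kJ/mol): Ca 4912, N 4578, Na 6910, Li 11815, Be 14849.
Hence IE_3: N < Ca < Na < Li < Be.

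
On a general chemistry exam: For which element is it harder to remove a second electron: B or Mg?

B

IE_2 is the cost of taking one more electron from the +1 cation: B⁺ still has 2 valence electrons; Mg⁺ still has 1 valence electron.
All are still removing valence electrons, so compare the +1 ions as you would atoms: IE_2 generally rises across a period (higher Z_eff) and falls down a group (larger shell), subject to the usual subshell exceptions.
Valence configurations: B⁺ [He]2s², Mg⁺ [Ne]3s¹.
Approximate IE_2 values (kJ/mol): B 2427, Mg 1451.
So the second ionization energies run Mg < B.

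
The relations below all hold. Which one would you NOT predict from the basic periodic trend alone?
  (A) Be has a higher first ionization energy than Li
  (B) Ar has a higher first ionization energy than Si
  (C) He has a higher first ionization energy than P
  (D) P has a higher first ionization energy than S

(D)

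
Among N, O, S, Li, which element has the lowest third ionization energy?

S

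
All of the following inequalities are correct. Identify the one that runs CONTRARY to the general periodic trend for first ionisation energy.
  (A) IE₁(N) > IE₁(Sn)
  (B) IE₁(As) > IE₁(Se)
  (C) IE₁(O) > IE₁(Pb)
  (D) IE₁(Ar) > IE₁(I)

(B)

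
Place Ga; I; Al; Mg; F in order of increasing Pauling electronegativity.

Mg < Al < Ga < I < F

F is in period 2, group 17; Mg is in period 3, group 2; Al is in period 3, group 13; Ga is in period 4, group 13; I is in period 5, group 17.
Atoms toward the upper right of the periodic table pull bonding electrons most strongly.
Here both period and group differ, so the two effects have to be weighed against each other.
Al > Mg: both are in period 3; the period trend gives Al the larger value.
Ga > Al: this pair runs against the simple trend — see the exception note.
I > Ga: period and group pull opposite ways; the across-period shift dominates (2.66 vs 1.81).
F > I: F sits above I in group 17, so the down-group effect alone puts F higher.
Note the exception: Ga has a higher electronegativity than Al, contrary to the simple trend — poor shielding by filled d (and f) subshells raises the heavier element's effective nuclear charge more than the simple down-group trend predicts.
Tabulated electronegativity (Pauling): F 3.98, Mg 1.31, Al 1.61, Ga 1.81, I 2.66.
So from lowest to highest: Mg < Al < Ga < I < F.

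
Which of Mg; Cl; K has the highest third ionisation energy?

Mg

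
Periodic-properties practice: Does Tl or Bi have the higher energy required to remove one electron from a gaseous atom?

Tl is in period 6, group 13; Bi is in period 6, group 15.
First ionization energy rises across a period (greater Z_eff holds electrons more tightly) and falls down a group (valence electrons are farther from the nucleus).
All lie in period 6, so first ionization energy increases left to right.
So Bi has the higher energy required to remove one electron from a gaseous atom (Bi > Tl).

Bi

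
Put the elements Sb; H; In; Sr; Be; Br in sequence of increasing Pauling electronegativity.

Smaller atoms with higher effective nuclear charge are more electronegative.
Neither a single period nor a single group — weigh both effects.
Be > Sr: Be sits above Sr in group 2, so the down-group effect alone puts Be higher.
In > Be: period and group pull opposite ways; the across-period shift dominates (1.78 vs 1.57).
Sb > In: both are in period 5; the period trend gives Sb the larger value.
H > Sb: the two effects oppose for this pair; the down-group effect wins (2.20 vs 2.05).
Br > H: period and group pull opposite ways; the across-period shift dominates (2.96 vs 2.20).
Approximate values (Pauling): H 2.20, Be 1.57, Br 2.96, Sr 0.95, In 1.78, Sb 2.05.
So from lowest to highest: Sr < Be < In < Sb < H < Br.

Sr < Be < In < Sb < H < Br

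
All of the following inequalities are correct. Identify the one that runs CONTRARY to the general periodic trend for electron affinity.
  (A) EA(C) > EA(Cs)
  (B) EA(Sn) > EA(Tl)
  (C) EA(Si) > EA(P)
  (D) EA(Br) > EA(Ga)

The general trend: electron affinity increases across a period and decreases down a group.
(A) C (period 2, group 14) vs Cs (period 6, group 1): the stated order agrees with the simple trend.
(B) Sn (period 5, group 14) vs Tl (period 6, group 13): the stated order agrees with the simple trend.
(C) Si (period 3, group 14) vs P (period 3, group 15): the stated order contradicts the simple trend.
(D) Br (period 4, group 17) vs Ga (period 4, group 13): the stated order agrees with the simple trend.
The exception is (C): adding an electron to P's half-filled 3p³ is unfavourable, so Si (3p²) has the more exothermic EA.

(C)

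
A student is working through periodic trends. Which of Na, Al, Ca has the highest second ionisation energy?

IE_2 is the cost of taking one more electron from the +1 cation: Na⁺ is the bare [Ne] core; Al⁺ still has 2 valence electrons; Ca⁺ still has 1 valence electron.
Pulling an electron out of a noble-gas core costs far more than removing a remaining valence electron, so Na sits at the high end of IE_2.
Valence configurations: Al⁺ [Ne]3s², Ca⁺ [Ar]4s¹.
The numbers (kJ/mol): Na 4562, Al 1817, Ca 1145.
So the second ionization energies run Ca < Al < Na.

Na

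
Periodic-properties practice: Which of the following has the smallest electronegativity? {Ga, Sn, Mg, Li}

Li

Li is in period 2, group 1; Mg is in period 3, group 2; Ga is in period 4, group 13; Sn is in period 5, group 14.
Electronegativity increases across a period and decreases down a group, tracking effective nuclear charge and atomic size.
A diagonal step moves right (one effect) and down (the opposite effect) at once.
Mg > Li: the two effects oppose for this pair; the across-period effect wins (1.31 vs 0.98).
Ga > Mg: the two effects oppose for this pair; the across-period effect wins (1.81 vs 1.31).
Sn > Ga: period and group pull opposite ways; the across-period shift dominates (1.96 vs 1.81).
For reference (Pauling): Li 0.98, Mg 1.31, Ga 1.81, Sn 1.96.
The smallest electronegativity among these belongs to Li.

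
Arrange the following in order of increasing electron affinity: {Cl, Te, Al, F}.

Al, Te, F, Cl

F is in period 2, group 17; Al is in period 3, group 13; Cl is in period 3, group 17; Te is in period 5, group 16.
Electron affinity generally becomes more exothermic across a period toward the halogens and less exothermic down a group.
Neither a single period nor a single group — weigh both effects.
Te > Al: period and group pull opposite ways; the across-period shift dominates (190 vs 42 kJ/mol).
F > Te: relative to Te, both the across-period and down-group shifts push F's electron affinity up.
Cl > F: this pair runs against the simple trend — see the exception note.
Note the exception: Cl has a higher electron affinity than F, contrary to the simple trend — F's small 2p subshell makes the incoming electron feel strong e⁻–e⁻ repulsion, so Cl actually releases more energy on gaining an electron.
Approximate values (kJ/mol): F 328, Al 42, Cl 349, Te 190.
So from lowest to highest: Al < Te < F < Cl.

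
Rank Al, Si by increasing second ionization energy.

Si < Al

Consider each +1 ion: Al⁺ still has 2 valence electrons; Si⁺ still has 3 valence electrons.
All are still removing valence electrons, so compare the +1 ions as you would atoms: IE_2 generally rises across a period (higher Z_eff) and falls down a group (larger shell), subject to the usual subshell exceptions.
Valence configurations: Al⁺ [Ne]3s², Si⁺ [Ne]3s²3p¹.
Si⁺ loses a lone 3p electron whereas Al⁺ must break into a filled 3s² pair, so IE_2(Al) > IE_2(Si) even though Si has the higher nuclear charge.
Approximate IE_2 values (kJ/mol): Al 1817, Si 1577.
Overall IE_2 order: Si < Al.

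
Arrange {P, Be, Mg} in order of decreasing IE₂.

The second ionization energy removes an electron from the +1 ion. For each element: P⁺ still has 4 valence electrons; Be⁺ still has 1 valence electron; Mg⁺ still has 1 valence electron.
All are still removing valence electrons, so compare the +1 ions as you would atoms: IE_2 generally rises across a period (higher Z_eff) and falls down a group (larger shell), subject to the usual subshell exceptions.
Valence configurations: P⁺ [Ne]3s²3p², Be⁺ [He]2s¹, Mg⁺ [Ne]3s¹.
Tabulated IE_2 (kJ/mol): P 1907, Be 1757, Mg 1451.
So the second ionization energies run Mg < Be < P.

P > Be > Mg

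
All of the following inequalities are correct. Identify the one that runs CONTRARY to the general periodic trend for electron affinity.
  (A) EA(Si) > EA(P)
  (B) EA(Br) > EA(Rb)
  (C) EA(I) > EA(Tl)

(A)

The general trend: electron affinity increases across a period and decreases down a group.
(A) Si (period 3, group 14) vs P (period 3, group 15): the stated order contradicts the simple trend.
(B) Br (period 4, group 17) vs Rb (period 5, group 1): the stated order agrees with the simple trend.
(C) I (period 5, group 17) vs Tl (period 6, group 13): the stated order agrees with the simple trend.
The exception is (A): adding an electron to P's half-filled 3p³ is unfavourable, so Si (3p²) has the more exothermic EA.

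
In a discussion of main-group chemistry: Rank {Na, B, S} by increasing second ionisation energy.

IE_2 is the cost of taking one more electron from the +1 cation: Na⁺ is the bare [Ne] core; B⁺ still has 2 valence electrons; S⁺ still has 5 valence electrons.
Pulling an electron out of a noble-gas core costs far more than removing a remaining valence electron, so Na sits at the high end of IE_2.
Valence configurations: B⁺ [He]2s², S⁺ [Ne]3s²3p³.
Tabulated IE_2 (kJ/mol): Na 4562, B 2427, S 2252.
Hence IE_2: S < B < Na.

S < B < Na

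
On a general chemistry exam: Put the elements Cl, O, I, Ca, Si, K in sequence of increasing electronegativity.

K < Ca < Si < I < Cl < O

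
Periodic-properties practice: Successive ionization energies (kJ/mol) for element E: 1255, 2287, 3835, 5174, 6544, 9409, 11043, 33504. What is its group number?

Look for the largest jump between consecutive ionization energies: IE8/IE7 ≈ 3.0, far larger than any earlier ratio.
That jump marks the point where a core electron is being removed. So the atom has 7 valence electrons.
A main-group element with 7 valence electrons is in group 17.

Group 17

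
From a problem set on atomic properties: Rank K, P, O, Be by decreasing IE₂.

O, K, P, Be

The second ionization energy removes an electron from the +1 ion. For each element: K⁺ is the bare [Ar] core; P⁺ still has 4 valence electrons; O⁺ still has 5 valence electrons; Be⁺ still has 1 valence electron.
Usually core removal costs more than valence removal, but here the competition is close: a tightly held n=2 valence electron can cost more to remove than an n=3 core electron, so the actual values have to decide it.
Valence configurations: P⁺ [Ne]3s²3p², O⁺ [He]2s²2p³, Be⁺ [He]2s¹.
Approximate IE_2 values (kJ/mol): K 3052, P 1907, O 3388, Be 1757.
Hence IE_2: Be < P < K < O.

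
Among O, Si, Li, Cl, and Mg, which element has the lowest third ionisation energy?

Si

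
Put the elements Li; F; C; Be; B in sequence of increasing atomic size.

Li is in period 2, group 1; Be is in period 2, group 2; B is in period 2, group 13; C is in period 2, group 14; F is in period 2, group 17.
Atomic radius shrinks across a period as nuclear charge pulls the same shell inward, and grows down a group as new shells are added.
All lie in period 2, so atomic radius increases right to left.
So from smallest to largest: F < C < B < Be < Li.

F < C < B < Be < Li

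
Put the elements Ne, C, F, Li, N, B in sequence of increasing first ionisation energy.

Li is in period 2, group 1; B is in period 2, group 13; C is in period 2, group 14; N is in period 2, group 15; F is in period 2, group 17; Ne is in period 2, group 18.
First ionization energy rises across a period (greater Z_eff holds electrons more tightly) and falls down a group (valence electrons are farther from the nucleus).
All lie in period 2, so first ionization energy increases left to right.
So from lowest to highest: Li < B < C < N < F < Ne.

Li < B < C < N < F < Ne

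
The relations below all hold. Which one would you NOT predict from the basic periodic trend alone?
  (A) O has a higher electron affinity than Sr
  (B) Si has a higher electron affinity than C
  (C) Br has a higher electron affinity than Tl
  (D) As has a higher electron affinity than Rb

The general trend: electron affinity increases across a period and decreases down a group.
(A) O (period 2, group 16) vs Sr (period 5, group 2): the stated order agrees with the simple trend.
(B) Si (period 3, group 14) vs C (period 2, group 14): the stated order contradicts the simple trend.
(C) Br (period 4, group 17) vs Tl (period 6, group 13): the stated order agrees with the simple trend.
(D) As (period 4, group 15) vs Rb (period 5, group 1): the stated order agrees with the simple trend.
The exception is (B): Si's larger, more diffuse 3p orbitals accept an added electron slightly more readily than C's compact 2p.

(B)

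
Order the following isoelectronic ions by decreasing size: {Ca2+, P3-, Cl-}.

P3- > Cl- > Ca2+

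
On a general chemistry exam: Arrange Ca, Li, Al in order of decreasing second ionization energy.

IE_2 is the cost of taking one more electron from the +1 cation: Ca⁺ still has 1 valence electron; Li⁺ is the bare [He] core; Al⁺ still has 2 valence electrons.
Pulling an electron out of a noble-gas core costs far more than removing a remaining valence electron, so Li sits at the high end of IE_2.
Valence configurations: Ca⁺ [Ar]4s¹, Al⁺ [Ne]3s².
Approximate IE_2 values (kJ/mol): Ca 1145, Li 7298, Al 1817.
Hence IE_2: Ca < Al < Li.

Li > Al > Ca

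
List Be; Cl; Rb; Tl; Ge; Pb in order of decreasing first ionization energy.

Cl, Be, Ge, Pb, Tl, Rb

First ionization energy rises across a period (greater Z_eff holds electrons more tightly) and falls down a group (valence electrons are farther from the nucleus).
Here both period and group differ, so the two effects have to be weighed against each other.
Tl > Rb: period and group pull opposite ways; the across-period shift dominates (589 vs 403 kJ/mol).
Pb > Tl: Pb lies to the right of Tl in period 6, so the across-period effect alone puts Pb higher.
Ge > Pb: Ge sits above Pb in group 14, so the down-group effect alone puts Ge higher.
Be > Ge: the two effects oppose for this pair; the down-group effect wins (900 vs 762 kJ/mol).
Cl > Be: period and group pull opposite ways; the across-period shift dominates (1251 vs 900 kJ/mol).
Tabulated first ionization energy (kJ/mol): Be 900, Cl 1251, Ge 762, Rb 403, Tl 589, Pb 716.
So from highest to lowest: Cl > Be > Ge > Pb > Tl > Rb.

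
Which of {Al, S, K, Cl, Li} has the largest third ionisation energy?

Li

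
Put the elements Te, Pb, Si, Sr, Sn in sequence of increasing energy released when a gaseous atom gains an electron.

Sr, Pb, Sn, Si, Te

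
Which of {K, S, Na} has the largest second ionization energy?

Na

After 1 electron has been removed, what remains? K⁺ is the bare [Ar] core; S⁺ still has 5 valence electrons; Na⁺ is the bare [Ne] core.
Core electrons are held far more tightly than valence electrons, so K and Na top the IE_2 order.
Approximate IE_2 values (kJ/mol): K 3052, S 2252, Na 4562.
Overall IE_2 order: S < K < Na.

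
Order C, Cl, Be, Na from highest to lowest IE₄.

IE_4 is the cost of taking one more electron from the +3 cation: C³⁺ still has 1 valence electron; Cl³⁺ still has 4 valence electrons; Be³⁺ is already 1 electron into the core; Na³⁺ is already 2 electrons into the core.
Pulling an electron out of a noble-gas core costs far more than removing a remaining valence electron, so Na and Be sit at the high end of IE_4.
Valence configurations: C³⁺ [He]2s¹, Cl³⁺ [Ne]3s²3p².
Tabulated IE_4 (kJ/mol): C 6223, Cl 5159, Be 21007, Na 9543.
So the fourth ionization energies run Cl < C < Na < Be.

Be > Na > C > Cl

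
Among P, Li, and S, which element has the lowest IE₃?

P

IE_3 is the cost of taking one more electron from the +2 cation: P²⁺ still has 3 valence electrons; Li²⁺ is already 1 electron into the core; S²⁺ still has 4 valence electrons.
Pulling an electron out of a noble-gas core costs far more than removing a remaining valence electron, so Li sits at the high end of IE_3.
Valence configurations: P²⁺ [Ne]3s²3p¹, S²⁺ [Ne]3s²3p².
Approximate IE_3 values (kJ/mol): P 2914, Li 11815, S 3357.
Hence IE_3: P < S < Li.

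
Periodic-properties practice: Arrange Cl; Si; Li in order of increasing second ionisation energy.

Si < Cl < Li

IE_2 is the cost of taking one more electron from the +1 cation: Cl⁺ still has 6 valence electrons; Si⁺ still has 3 valence electrons; Li⁺ is the bare [He] core.
Core electrons are held far more tightly than valence electrons, so Li tops the IE_2 order.
Valence configurations: Cl⁺ [Ne]3s²3p⁴, Si⁺ [Ne]3s²3p¹.
Approximate IE_2 values (kJ/mol): Cl 2298, Si 1577, Li 7298.
Overall IE_2 order: Si < Cl < Li.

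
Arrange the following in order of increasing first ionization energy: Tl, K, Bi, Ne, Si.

Ne is in period 2, group 18; Si is in period 3, group 14; K is in period 4, group 1; Tl is in period 6, group 13; Bi is in period 6, group 15.
Across a period the outer electron is held more tightly (higher IE₁); down a group it sits in a higher shell, more shielded, and comes off more easily.
Here both period and group differ, so the two effects have to be weighed against each other.
Tl > K: the two effects oppose for this pair; the across-period effect wins (589 vs 419 kJ/mol).
Bi > Tl: Bi lies to the right of Tl in period 6, so the across-period effect alone puts Bi higher.
Si > Bi: the two effects oppose for this pair; the down-group effect wins (786 vs 703 kJ/mol).
Ne > Si: both effects reinforce here, so Ne is clearly the higher of the two.
Tabulated first ionization energy (kJ/mol): Ne 2081, Si 786, K 419, Tl 589, Bi 703.
So from lowest to highest: K < Tl < Bi < Si < Ne.

K < Tl < Bi < Si < Ne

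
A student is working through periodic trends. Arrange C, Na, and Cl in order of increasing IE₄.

Cl, C, Na

After 3 electrons have been removed, what remains? C³⁺ still has 1 valence electron; Na³⁺ is already 2 electrons into the core; Cl³⁺ still has 4 valence electrons.
Pulling an electron out of a noble-gas core costs far more than removing a remaining valence electron, so Na sits at the high end of IE_4.
Valence configurations: C³⁺ [He]2s¹, Cl³⁺ [Ne]3s²3p².
Tabulated IE_4 (kJ/mol): C 6223, Na 9543, Cl 5159.
Hence IE_4: Cl < C < Na.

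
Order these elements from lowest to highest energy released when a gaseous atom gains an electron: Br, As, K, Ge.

K < As < Ge < Br

Electron affinity generally becomes more exothermic across a period toward the halogens and less exothermic down a group.
All lie in period 4; the across-period trend (electron affinity increases left to right) applies, with the exception below.
Note the exception: Ge has a higher electron affinity than As, contrary to the simple trend — adding an electron to As's half-filled 4p³ is unfavourable, so Ge (4p²) has the more exothermic EA.
Tabulated electron affinity (kJ/mol): K 48, Ge 119, As 78, Br 325.
So from lowest to highest: K < As < Ge < Br.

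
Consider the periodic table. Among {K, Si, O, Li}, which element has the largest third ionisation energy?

IE_3 is the cost of taking one more electron from the +2 cation: K²⁺ is already 1 electron into the core; Si²⁺ still has 2 valence electrons; O²⁺ still has 4 valence electrons; Li²⁺ is already 1 electron into the core.
Usually core removal costs more than valence removal, but here the competition is close: a tightly held n=2 valence electron can cost more to remove than an n=3 core electron, so the actual values have to decide it.
Valence configurations: Si²⁺ [Ne]3s², O²⁺ [He]2s²2p².
The numbers (kJ/mol): K 4420, Si 3232, O 5300, Li 11815.
So the third ionization energies run Si < K < O < Li.

Li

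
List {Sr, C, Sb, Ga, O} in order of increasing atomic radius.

O, C, Ga, Sb, Sr

Across a period the added protons contract the valence shell; down a group each new principal shell makes the atom larger.
These span different periods and groups, so the two trends combine.
C > O: C lies to the left of O in period 2, so the across-period effect alone puts C larger.
Ga > C: relative to C, both the across-period and down-group shifts push Ga's atomic radius up.
Sb > Ga: the two effects oppose for this pair; the down-group effect wins (140 vs 124 pm).
Sr > Sb: Sr lies to the left of Sb in period 5, so the across-period effect alone puts Sr larger.
Approximate values (pm): C 75, O 63, Ga 124, Sr 185, Sb 140.
So from smallest to largest: O < C < Ga < Sb < Sr.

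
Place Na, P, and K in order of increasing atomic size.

P < Na < K

Na is in period 3, group 1; P is in period 3, group 15; K is in period 4, group 1.
Across a period the added protons contract the valence shell; down a group each new principal shell makes the atom larger.
Neither a single period nor a single group — weigh both effects.
Na > P: both are in period 3; the period trend gives Na the larger value.
K > Na: K sits below Na in group 1, so the down-group effect alone puts K larger.
Approximate values (pm): Na 155, P 111, K 196.
So from smallest to largest: P < Na < K.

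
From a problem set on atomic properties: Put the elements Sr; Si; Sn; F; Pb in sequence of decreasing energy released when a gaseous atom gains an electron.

F > Si > Sn > Pb > Sr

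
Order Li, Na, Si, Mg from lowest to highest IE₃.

Si < Na < Mg < Li

The third ionization energy removes an electron from the +2 ion. For each element: Li²⁺ is already 1 electron into the core; Na²⁺ is already 1 electron into the core; Si²⁺ still has 2 valence electrons; Mg²⁺ is the bare [Ne] core.
Core electrons are held far more tightly than valence electrons, so Na, Mg and Li top the IE_3 order.
Approximate IE_3 values (kJ/mol): Li 11815, Na 6910, Si 3232, Mg 7733.
Overall IE_3 order: Si < Na < Mg < Li.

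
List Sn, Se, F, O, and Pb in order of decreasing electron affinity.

O is in period 2, group 16; F is in period 2, group 17; Se is in period 4, group 16; Sn is in period 5, group 14; Pb is in period 6, group 14.
Adding an electron releases more energy for atoms nearer the top right (short of the noble gases).
Here both period and group differ, so the two effects have to be weighed against each other.
Sn > Pb: they share group 14; the group trend gives Sn the larger value.
O > Sn: relative to Sn, both the across-period and down-group shifts push O's electron affinity up.
Se > O: this pair runs against the simple trend — see the exception note.
F > Se: relative to Se, both the across-period and down-group shifts push F's electron affinity up.
Note the exception: Se has a higher electron affinity than O, contrary to the simple trend — O's compact 2p subshell gives strong electron–electron repulsion on the added electron.
For reference (kJ/mol): O 141, F 328, Se 195, Sn 107, Pb 35.
So from highest to lowest: F > Se > O > Sn > Pb.

F > Se > O > Sn > Pb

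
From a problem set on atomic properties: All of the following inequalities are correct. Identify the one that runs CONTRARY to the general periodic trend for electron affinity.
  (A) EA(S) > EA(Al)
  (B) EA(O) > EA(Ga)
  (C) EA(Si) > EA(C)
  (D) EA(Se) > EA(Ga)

The general trend: electron affinity increases across a period and decreases down a group.
(A) S (period 3, group 16) vs Al (period 3, group 13): the stated order agrees with the simple trend.
(B) O (period 2, group 16) vs Ga (period 4, group 13): the stated order agrees with the simple trend.
(C) Si (period 3, group 14) vs C (period 2, group 14): the stated order contradicts the simple trend.
(D) Se (period 4, group 16) vs Ga (period 4, group 13): the stated order agrees with the simple trend.
The exception is (C): Si's larger, more diffuse 3p orbitals accept an added electron slightly more readily than C's compact 2p.

(C)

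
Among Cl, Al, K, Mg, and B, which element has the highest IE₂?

After 1 electron has been removed, what remains? Cl⁺ still has 6 valence electrons; Al⁺ still has 2 valence electrons; K⁺ is the bare [Ar] core; Mg⁺ still has 1 valence electron; B⁺ still has 2 valence electrons.
Breaking into a closed-shell core is much more expensive than removing a leftover valence electron — K has the largest IE_2 here.
Valence configurations: Cl⁺ [Ne]3s²3p⁴, Al⁺ [Ne]3s², Mg⁺ [Ne]3s¹, B⁺ [He]2s².
Approximate IE_2 values (kJ/mol): Cl 2298, Al 1817, K 3052, Mg 1451, B 2427.
Hence IE_2: Mg < Al < Cl < B < K.

K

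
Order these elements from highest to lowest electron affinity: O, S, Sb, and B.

B is in period 2, group 13; O is in period 2, group 16; S is in period 3, group 16; Sb is in period 5, group 15.
Adding an electron releases more energy for atoms nearer the top right (short of the noble gases).
These span different periods and groups, so the two trends combine.
Sb > B: the two effects oppose for this pair; the across-period effect wins (103 vs 27 kJ/mol).
O > Sb: both effects reinforce here, so O is clearly the higher of the two.
S > O: this pair runs against the simple trend — see the exception note.
Note the exception: S has a higher electron affinity than O, contrary to the simple trend — the compact 2p subshell of O repels the added electron more than S's larger 3p does.
Tabulated electron affinity (kJ/mol): B 27, O 141, S 200, Sb 103.
So from highest to lowest: S > O > Sb > B.

S > O > Sb > B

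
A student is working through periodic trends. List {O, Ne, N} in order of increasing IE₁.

O < N < Ne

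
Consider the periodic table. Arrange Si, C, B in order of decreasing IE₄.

B > C > Si

The fourth ionization energy removes an electron from the +3 ion. For each element: Si³⁺ still has 1 valence electron; C³⁺ still has 1 valence electron; B³⁺ is the bare [He] core.
Pulling an electron out of a noble-gas core costs far more than removing a remaining valence electron, so B sits at the high end of IE_4.
Valence configurations: Si³⁺ [Ne]3s¹, C³⁺ [He]2s¹.
Tabulated IE_4 (kJ/mol): Si 4356, C 6223, B 25026.
So the fourth ionization energies run Si < C < B.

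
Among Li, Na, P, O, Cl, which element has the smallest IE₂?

After 1 electron has been removed, what remains? Li⁺ is the bare [He] core; Na⁺ is the bare [Ne] core; P⁺ still has 4 valence electrons; O⁺ still has 5 valence electrons; Cl⁺ still has 6 valence electrons.
Pulling an electron out of a noble-gas core costs far more than removing a remaining valence electron, so Na and Li sit at the high end of IE_2.
Valence configurations: P⁺ [Ne]3s²3p², O⁺ [He]2s²2p³, Cl⁺ [Ne]3s²3p⁴.
The numbers (kJ/mol): Li 7298, Na 4562, P 1907, O 3388, Cl 2298.
Hence IE_2: P < Cl < O < Na < Li.

P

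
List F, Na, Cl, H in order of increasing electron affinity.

H is in period 1, group 1; F is in period 2, group 17; Na is in period 3, group 1; Cl is in period 3, group 17.
Electron affinity generally becomes more exothermic across a period toward the halogens and less exothermic down a group.
These span different periods and groups, so the two trends combine.
H > Na: they share group 1; the group trend gives H the larger value.
F > H: period and group pull opposite ways; the across-period shift dominates (328 vs 73 kJ/mol).
Cl > F: this pair runs against the simple trend — see the exception note.
Note the exception: Cl has a higher electron affinity than F, contrary to the simple trend — F's small 2p subshell makes the incoming electron feel strong e⁻–e⁻ repulsion, so Cl actually releases more energy on gaining an electron.
Tabulated electron affinity (kJ/mol): H 73, F 328, Na 53, Cl 349.
So from lowest to highest: Na < H < F < Cl.

Na < H < F < Cl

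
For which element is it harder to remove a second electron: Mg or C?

C

After 1 electron has been removed, what remains? Mg⁺ still has 1 valence electron; C⁺ still has 3 valence electrons.
All are still removing valence electrons, so compare the +1 ions as you would atoms: IE_2 generally rises across a period (higher Z_eff) and falls down a group (larger shell), subject to the usual subshell exceptions.
Valence configurations: Mg⁺ [Ne]3s¹, C⁺ [He]2s²2p¹.
Approximate IE_2 values (kJ/mol): Mg 1451, C 2353.
Overall IE_2 order: Mg < C.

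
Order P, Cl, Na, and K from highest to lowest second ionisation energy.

IE_2 is the cost of taking one more electron from the +1 cation: P⁺ still has 4 valence electrons; Cl⁺ still has 6 valence electrons; Na⁺ is the bare [Ne] core; K⁺ is the bare [Ar] core.
Core electrons are held far more tightly than valence electrons, so K and Na top the IE_2 order.
Valence configurations: P⁺ [Ne]3s²3p², Cl⁺ [Ne]3s²3p⁴.
Tabulated IE_2 (kJ/mol): P 1907, Cl 2298, Na 4562, K 3052.
So the second ionization energies run P < Cl < K < Na.

Na > K > Cl > P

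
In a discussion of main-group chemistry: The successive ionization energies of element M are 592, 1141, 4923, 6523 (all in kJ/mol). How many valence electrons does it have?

Look for the largest jump between consecutive ionization energies: IE3/IE2 ≈ 4.3, far larger than any earlier ratio.
That jump marks the point where a core electron is being removed. So the atom has 2 valence electrons.

2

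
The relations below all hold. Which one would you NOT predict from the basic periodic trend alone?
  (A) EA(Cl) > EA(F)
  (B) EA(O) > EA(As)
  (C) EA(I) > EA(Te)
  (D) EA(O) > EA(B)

(A)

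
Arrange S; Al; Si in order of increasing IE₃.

Al, Si, S

After 2 electrons have been removed, what remains? S²⁺ still has 4 valence electrons; Al²⁺ still has 1 valence electron; Si²⁺ still has 2 valence electrons.
All are still removing valence electrons, so compare the +2 ions as you would atoms: IE_3 generally rises across a period (higher Z_eff) and falls down a group (larger shell), subject to the usual subshell exceptions.
Valence configurations: S²⁺ [Ne]3s²3p², Al²⁺ [Ne]3s¹, Si²⁺ [Ne]3s².
The numbers (kJ/mol): S 3357, Al 2745, Si 3232.
So the third ionization energies run Al < Si < S.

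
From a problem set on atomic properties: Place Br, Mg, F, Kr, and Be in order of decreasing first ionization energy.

Be is in period 2, group 2; F is in period 2, group 17; Mg is in period 3, group 2; Br is in period 4, group 17; Kr is in period 4, group 18.
First ionization energy rises across a period (greater Z_eff holds electrons more tightly) and falls down a group (valence electrons are farther from the nucleus).
Here both period and group differ, so the two effects have to be weighed against each other.
Be > Mg: Be sits above Mg in group 2, so the down-group effect alone puts Be higher.
Br > Be: period and group pull opposite ways; the across-period shift dominates (1140 vs 900 kJ/mol).
Kr > Br: both are in period 4; the period trend gives Kr the larger value.
F > Kr: period and group pull opposite ways; the down-group shift dominates (1681 vs 1351 kJ/mol).
For reference (kJ/mol): Be 900, F 1681, Mg 738, Br 1140, Kr 1351.
So from highest to lowest: F > Kr > Br > Be > Mg.

F, Kr, Br, Be, Mg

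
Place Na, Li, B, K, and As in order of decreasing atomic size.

K, Na, Li, As, B

Li is in period 2, group 1; B is in period 2, group 13; Na is in period 3, group 1; K is in period 4, group 1; As is in period 4, group 15.
Across a period the added protons contract the valence shell; down a group each new principal shell makes the atom larger.
Neither a single period nor a single group — weigh both effects.
As > B: period and group pull opposite ways; the down-group shift dominates (121 vs 85 pm).
Li > As: the two effects oppose for this pair; the across-period effect wins (133 vs 121 pm).
Na > Li: Na sits below Li in group 1, so the down-group effect alone puts Na larger.
K > Na: they share group 1; the group trend gives K the larger value.
Approximate values (pm): Li 133, B 85, Na 155, K 196, As 121.
So from largest to smallest: K > Na > Li > As > B.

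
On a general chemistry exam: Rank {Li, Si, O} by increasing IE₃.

Si < O < Li

IE_3 is the cost of taking one more electron from the +2 cation: Li²⁺ is already 1 electron into the core; Si²⁺ still has 2 valence electrons; O²⁺ still has 4 valence electrons.
Pulling an electron out of a noble-gas core costs far more than removing a remaining valence electron, so Li sits at the high end of IE_3.
Valence configurations: Si²⁺ [Ne]3s², O²⁺ [He]2s²2p².
Approximate IE_3 values (kJ/mol): Li 11815, Si 3232, O 5300.
Putting it together, IE_3: Si < O < Li.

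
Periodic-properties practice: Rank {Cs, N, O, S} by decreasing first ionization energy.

N > O > S > Cs

N is in period 2, group 15; O is in period 2, group 16; S is in period 3, group 16; Cs is in period 6, group 1.
Across a period the outer electron is held more tightly (higher IE₁); down a group it sits in a higher shell, more shielded, and comes off more easily.
Neither a single period nor a single group — weigh both effects.
S > Cs: both effects reinforce here, so S is clearly the higher of the two.
O > S: O sits above S in group 16, so the down-group effect alone puts O higher.
N > O: this pair runs against the simple trend — see the exception note.
Note the exception: N has a higher first ionization energy than O, contrary to the simple trend — pairing an electron in O's 2p⁴ costs repulsion energy, so O ionizes more easily than half-filled N (2p³).
Tabulated first ionization energy (kJ/mol): N 1402, O 1314, S 1000, Cs 376.
So from highest to lowest: N > O > S > Cs.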